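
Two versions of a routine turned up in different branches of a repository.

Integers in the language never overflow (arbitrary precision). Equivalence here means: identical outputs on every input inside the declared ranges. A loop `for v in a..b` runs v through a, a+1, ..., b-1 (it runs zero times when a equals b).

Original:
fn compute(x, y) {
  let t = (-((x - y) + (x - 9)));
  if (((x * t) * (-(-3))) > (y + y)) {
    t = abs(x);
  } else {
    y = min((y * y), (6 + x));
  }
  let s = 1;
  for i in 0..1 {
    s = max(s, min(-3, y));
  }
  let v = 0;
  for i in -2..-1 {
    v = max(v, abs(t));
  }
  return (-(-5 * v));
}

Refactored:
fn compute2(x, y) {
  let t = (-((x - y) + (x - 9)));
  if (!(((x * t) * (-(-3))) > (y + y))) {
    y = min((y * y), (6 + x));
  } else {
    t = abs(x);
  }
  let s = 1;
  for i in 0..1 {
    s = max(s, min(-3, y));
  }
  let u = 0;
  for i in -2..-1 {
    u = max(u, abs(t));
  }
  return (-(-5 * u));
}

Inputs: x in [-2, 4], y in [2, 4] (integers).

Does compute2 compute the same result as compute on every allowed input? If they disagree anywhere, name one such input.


Behavior is preserved: although local variable names differ; boolean connective usage differs, the outputs never diverge.
As a probe, take x=0, y=4: compute runs t = 13; (((x * t) * (-(-3))) > (y + y)) -> false; y = 6; s = 1; [i=0]; s = 1; v = 0; [i=-2]; v = 13; return 65; compute2 runs t = 13; (!(((x * t) * (-(-3))) > (y + y))) -> true; y = 6; s = 1; [i=0]; s = 1; u = 0; [i=-2]; u = 13; return 65; both end at 65.
Every one of the 21 inputs gives matching results.
verdict: equivalent


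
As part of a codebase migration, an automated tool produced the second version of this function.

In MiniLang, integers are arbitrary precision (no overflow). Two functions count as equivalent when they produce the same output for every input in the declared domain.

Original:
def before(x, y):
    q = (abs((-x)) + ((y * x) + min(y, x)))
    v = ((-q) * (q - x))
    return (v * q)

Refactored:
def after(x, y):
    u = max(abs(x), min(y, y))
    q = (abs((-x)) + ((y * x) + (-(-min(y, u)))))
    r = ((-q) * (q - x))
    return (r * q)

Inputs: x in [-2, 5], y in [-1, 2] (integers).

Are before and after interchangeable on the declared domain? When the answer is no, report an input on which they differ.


These are not equivalent — on x=-2, y=-1 the outputs split (-16 vs -45).
before: q=2, then v=-8, then returns -16
after: u=2, then q=3, then r=-15, then returns -45
verdict: not equivalent; witness: x=-2, y=-1


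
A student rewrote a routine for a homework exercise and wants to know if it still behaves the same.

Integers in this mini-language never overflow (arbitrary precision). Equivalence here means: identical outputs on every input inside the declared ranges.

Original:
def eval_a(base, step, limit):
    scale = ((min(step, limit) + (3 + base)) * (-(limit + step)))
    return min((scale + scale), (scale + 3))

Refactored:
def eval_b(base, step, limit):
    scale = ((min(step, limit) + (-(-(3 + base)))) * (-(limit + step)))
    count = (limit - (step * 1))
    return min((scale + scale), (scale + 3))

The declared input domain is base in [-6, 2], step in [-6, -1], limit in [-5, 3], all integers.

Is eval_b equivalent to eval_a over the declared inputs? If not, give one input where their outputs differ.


Equivalent — the differences include statement counts differ; also arithmetic usage differs; also constant usage differs; also local variable names differ, yet no declared input distinguishes the two.
As a probe, take base=-3, step=-4, limit=2: eval_a runs scale := -8 | result -16; eval_b runs scale := -8 | count := 6 | result -16; both end at -16.
An exhaustive pass over the 486 declared inputs shows identical outputs.
verdict: equivalent


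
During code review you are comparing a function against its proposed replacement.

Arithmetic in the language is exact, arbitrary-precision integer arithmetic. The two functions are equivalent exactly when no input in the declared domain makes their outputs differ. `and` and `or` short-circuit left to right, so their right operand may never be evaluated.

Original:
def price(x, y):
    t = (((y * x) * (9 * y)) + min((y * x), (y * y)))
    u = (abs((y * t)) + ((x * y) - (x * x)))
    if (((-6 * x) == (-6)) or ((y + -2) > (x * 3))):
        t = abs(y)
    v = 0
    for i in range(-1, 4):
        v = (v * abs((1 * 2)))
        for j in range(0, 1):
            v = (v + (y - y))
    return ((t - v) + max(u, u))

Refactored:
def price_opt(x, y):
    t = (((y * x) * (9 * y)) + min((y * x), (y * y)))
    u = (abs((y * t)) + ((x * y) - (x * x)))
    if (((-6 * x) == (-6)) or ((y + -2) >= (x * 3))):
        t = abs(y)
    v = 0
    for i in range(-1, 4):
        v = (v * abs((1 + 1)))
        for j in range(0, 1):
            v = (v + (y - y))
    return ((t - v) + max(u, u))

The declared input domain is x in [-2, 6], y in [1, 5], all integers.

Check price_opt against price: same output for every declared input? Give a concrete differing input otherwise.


Consider the input x=0, y=2.
price: t = 0; u = 0; (((-6 * x) == (-6)) or ((y + -2) > (x * 3))) -> false; v = 0; [i=-1]; v = 0; [j=0]; v = 0; [i=0]; v = 0; [j=0]; v = 0; [i=1]; v = 0; [j=0]; v = 0; [i=2]; v = 0; [j=0]; v = 0; [i=3]; v = 0; [j=0]; v = 0; return 0
price_opt: t = 0; u = 0; (((-6 * x) == (-6)) or ((y + -2) >= (x * 3))) -> true; t = 2; v = 0; [i=-1]; v = 0; [j=0]; v = 0; [i=0]; v = 0; [j=0]; v = 0; [i=1]; v = 0; [j=0]; v = 0; [i=2]; v = 0; [j=0]; v = 0; [i=3]; v = 0; [j=0]; v = 0; return 2
0 != 2, so the rewrite changes behavior.
verdict: not equivalent; witness: x=0, y=2


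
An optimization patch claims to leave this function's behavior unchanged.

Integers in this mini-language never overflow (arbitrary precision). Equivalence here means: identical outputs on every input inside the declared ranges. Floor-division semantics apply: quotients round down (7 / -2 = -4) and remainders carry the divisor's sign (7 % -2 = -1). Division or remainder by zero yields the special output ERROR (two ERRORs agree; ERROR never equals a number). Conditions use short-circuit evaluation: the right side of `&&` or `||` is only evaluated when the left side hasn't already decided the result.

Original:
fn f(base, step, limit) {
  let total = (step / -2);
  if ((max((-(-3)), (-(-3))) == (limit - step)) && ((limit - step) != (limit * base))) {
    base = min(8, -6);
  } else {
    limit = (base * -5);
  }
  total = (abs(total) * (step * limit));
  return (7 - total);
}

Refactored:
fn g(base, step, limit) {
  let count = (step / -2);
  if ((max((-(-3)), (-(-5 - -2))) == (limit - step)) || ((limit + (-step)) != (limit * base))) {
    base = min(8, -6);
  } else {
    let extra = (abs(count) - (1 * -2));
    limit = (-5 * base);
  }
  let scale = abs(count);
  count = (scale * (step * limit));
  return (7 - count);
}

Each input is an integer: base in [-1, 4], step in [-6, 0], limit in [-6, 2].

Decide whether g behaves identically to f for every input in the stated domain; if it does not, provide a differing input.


The rewrite breaks on base=-1, step=-6, limit=-6, where the results are 97 and -101.
f: total := 3 | ((max((-(-3)), (-(-3))) == (limit - step)) && ((limit - step) != (limit * base))): false | limit := 5 | total := -90 | result 97
g: count := 3 | ((max((-(-3)), (-(-5 - -2))) == (limit - step)) || ((limit + (-step)) != (limit * base))): true | base := -6 | scale := 3 | count := 108 | result -101
verdict: not equivalent; witness: base=-1, step=-6, limit=-6


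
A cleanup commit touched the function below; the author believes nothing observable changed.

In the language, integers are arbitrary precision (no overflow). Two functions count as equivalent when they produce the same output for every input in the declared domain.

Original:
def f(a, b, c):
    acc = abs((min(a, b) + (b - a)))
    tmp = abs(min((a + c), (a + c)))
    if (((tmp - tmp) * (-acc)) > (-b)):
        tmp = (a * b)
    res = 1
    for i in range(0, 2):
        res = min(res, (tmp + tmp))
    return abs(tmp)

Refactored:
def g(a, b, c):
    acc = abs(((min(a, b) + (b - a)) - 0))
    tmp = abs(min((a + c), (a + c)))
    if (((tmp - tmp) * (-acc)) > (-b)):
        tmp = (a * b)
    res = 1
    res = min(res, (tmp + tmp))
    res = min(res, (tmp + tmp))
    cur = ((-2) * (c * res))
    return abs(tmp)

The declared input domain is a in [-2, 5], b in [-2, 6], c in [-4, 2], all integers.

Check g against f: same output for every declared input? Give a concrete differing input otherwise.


The two versions differ — the changes include arithmetic usage differs; and local variable names differ; and min/max/abs usage differs; and constant usage differs; and loop structure differs; and statement counts differ.
One worked example (a=-2, b=6, c=-1) — f: acc := 6 | tmp := 3 | (((tmp - tmp) * (-acc)) > (-b)): true | tmp := -12 | res := 1 | iter i=0: | res := -24 | iter i=1: | res := -24 | result 12; g: acc := 6 | tmp := 3 | (((tmp - tmp) * (-acc)) > (-b)): true | tmp := -12 | res := 1 | res := -24 | res := -24 | cur := -48 | result 12; agreement on 12.
Every one of the 504 inputs gives matching results.
verdict: equivalent


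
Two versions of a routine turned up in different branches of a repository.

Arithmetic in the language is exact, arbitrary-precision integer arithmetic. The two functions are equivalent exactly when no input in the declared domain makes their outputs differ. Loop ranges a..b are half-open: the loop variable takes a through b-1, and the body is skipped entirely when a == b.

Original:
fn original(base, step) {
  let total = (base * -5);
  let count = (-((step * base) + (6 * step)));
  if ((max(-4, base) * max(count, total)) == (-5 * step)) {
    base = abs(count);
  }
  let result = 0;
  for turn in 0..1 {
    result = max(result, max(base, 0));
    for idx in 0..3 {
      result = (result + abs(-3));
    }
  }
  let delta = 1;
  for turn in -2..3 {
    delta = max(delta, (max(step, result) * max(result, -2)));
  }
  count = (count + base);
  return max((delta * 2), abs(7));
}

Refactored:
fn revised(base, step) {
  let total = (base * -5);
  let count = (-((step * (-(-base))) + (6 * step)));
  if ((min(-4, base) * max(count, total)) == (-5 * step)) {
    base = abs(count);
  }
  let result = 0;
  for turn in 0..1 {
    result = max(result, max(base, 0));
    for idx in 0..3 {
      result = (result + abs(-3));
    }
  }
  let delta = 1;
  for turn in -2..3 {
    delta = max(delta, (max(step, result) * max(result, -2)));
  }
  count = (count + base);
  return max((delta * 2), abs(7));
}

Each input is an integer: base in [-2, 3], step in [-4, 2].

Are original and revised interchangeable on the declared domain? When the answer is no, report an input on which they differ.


At base=-1, step=1: original gives 392, revised gives 162.
verdict: not equivalent; witness: base=-1, step=1


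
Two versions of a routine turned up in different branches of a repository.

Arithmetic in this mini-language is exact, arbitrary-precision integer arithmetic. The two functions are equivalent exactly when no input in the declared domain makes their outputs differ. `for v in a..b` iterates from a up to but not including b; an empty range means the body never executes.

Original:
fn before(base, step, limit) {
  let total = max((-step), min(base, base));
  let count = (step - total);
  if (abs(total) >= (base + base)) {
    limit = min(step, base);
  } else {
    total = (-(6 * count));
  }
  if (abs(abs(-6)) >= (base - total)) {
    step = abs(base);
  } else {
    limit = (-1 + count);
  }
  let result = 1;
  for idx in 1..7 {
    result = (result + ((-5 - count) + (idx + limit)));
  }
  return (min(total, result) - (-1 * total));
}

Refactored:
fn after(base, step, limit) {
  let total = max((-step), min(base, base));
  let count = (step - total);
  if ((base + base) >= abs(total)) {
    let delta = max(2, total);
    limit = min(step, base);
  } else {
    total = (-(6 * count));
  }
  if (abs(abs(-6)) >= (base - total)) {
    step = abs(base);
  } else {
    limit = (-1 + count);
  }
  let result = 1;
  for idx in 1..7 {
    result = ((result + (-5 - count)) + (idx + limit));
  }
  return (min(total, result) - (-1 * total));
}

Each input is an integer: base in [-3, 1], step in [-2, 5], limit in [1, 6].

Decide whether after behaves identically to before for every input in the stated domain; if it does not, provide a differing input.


On input base=-3, step=-2, limit=1, before returns 0 while after returns 46.
verdict: not equivalent; witness: base=-3, step=-2, limit=1


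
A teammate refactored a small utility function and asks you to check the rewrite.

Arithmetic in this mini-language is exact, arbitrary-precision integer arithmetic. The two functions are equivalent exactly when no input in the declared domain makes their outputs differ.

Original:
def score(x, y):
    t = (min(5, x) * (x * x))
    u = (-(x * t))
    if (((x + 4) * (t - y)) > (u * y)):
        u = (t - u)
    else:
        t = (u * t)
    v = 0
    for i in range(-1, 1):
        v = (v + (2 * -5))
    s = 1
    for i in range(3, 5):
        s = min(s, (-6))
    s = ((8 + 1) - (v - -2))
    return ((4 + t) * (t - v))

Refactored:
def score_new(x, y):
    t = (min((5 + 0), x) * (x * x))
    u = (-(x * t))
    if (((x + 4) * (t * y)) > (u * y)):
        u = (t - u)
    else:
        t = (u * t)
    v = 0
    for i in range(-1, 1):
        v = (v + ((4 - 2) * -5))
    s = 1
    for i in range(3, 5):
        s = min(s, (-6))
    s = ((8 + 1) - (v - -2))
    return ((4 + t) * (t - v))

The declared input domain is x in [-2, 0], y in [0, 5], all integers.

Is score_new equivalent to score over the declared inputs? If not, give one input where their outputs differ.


Not equivalent: x=-2, y=2 separates them (-48 vs 19536).
score: t := -8 | u := -16 | (((x + 4) * (t - y)) > (u * y)): true | u := 8 | v := 0 | iter i=-1: | v := -10 | iter i=0: | v := -20 | s := 1 | iter i=3: | s := -6 | iter i=4: | s := -6 | s := 27 | result -48
score_new: t := -8 | u := -16 | (((x + 4) * (t * y)) > (u * y)): false | t := 128 | v := 0 | iter i=-1: | v := -10 | iter i=0: | v := -20 | s := 1 | iter i=3: | s := -6 | iter i=4: | s := -6 | s := 27 | result 19536
verdict: not equivalent; witness: x=-2, y=2


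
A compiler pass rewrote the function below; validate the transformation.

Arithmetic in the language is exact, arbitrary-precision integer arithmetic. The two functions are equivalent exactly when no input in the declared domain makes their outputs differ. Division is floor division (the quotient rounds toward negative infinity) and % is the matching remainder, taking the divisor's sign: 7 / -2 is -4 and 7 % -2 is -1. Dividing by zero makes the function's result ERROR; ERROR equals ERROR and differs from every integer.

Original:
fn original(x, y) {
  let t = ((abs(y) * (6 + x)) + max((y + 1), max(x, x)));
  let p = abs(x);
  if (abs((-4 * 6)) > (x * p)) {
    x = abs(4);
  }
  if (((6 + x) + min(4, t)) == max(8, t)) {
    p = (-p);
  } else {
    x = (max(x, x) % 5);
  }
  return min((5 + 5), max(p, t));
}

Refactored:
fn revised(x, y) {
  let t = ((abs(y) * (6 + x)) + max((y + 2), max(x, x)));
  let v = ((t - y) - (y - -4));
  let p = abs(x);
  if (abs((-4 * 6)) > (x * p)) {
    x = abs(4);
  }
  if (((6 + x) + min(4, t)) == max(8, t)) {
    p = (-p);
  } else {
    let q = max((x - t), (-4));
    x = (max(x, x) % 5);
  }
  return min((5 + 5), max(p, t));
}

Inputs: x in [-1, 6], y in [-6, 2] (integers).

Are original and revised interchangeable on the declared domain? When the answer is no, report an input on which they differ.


These are not equivalent — on x=-1, y=-2 the outputs split (9 vs 10).
original: t=9, then p=1, then (abs((-4 * 6)) > (x * p)) is true, then x=4, then (((6 + x) + min(4, t)) == max(8, t)) is false, then x=4, then returns 9
revised: t=10, then v=10, then p=1, then (abs((-4 * 6)) > (x * p)) is true, then x=4, then (((6 + x) + min(4, t)) == max(8, t)) is false, then q=-4, then x=4, then returns 10
verdict: not equivalent; witness: x=-1, y=-2


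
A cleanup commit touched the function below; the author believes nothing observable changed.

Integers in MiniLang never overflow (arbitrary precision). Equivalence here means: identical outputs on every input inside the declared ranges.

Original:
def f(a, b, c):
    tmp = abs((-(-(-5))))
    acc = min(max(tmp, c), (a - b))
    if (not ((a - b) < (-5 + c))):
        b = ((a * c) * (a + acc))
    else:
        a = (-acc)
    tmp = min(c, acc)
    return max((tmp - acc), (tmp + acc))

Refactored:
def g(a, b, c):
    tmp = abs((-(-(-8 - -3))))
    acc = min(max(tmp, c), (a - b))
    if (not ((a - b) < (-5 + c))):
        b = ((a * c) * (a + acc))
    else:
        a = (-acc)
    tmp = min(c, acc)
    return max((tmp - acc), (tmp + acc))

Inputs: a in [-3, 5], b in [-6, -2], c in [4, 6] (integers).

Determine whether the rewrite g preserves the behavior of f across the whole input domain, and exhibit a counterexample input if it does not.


This is a faithful refactor — constant usage differs; and arithmetic usage differs, but the computed results match everywhere.
One worked example (a=4, b=-2, c=5) — f: tmp becomes 5; next acc becomes 5; next (not ((a - b) < (-5 + c))) evaluates to true; next b becomes 180; next tmp becomes 5; next final value 10; g: tmp becomes 5; next acc becomes 5; next (not ((a - b) < (-5 + c))) evaluates to true; next b becomes 180; next tmp becomes 5; next final value 10; agreement on 10.
An exhaustive pass over the 135 declared inputs shows identical outputs.
verdict: equivalent


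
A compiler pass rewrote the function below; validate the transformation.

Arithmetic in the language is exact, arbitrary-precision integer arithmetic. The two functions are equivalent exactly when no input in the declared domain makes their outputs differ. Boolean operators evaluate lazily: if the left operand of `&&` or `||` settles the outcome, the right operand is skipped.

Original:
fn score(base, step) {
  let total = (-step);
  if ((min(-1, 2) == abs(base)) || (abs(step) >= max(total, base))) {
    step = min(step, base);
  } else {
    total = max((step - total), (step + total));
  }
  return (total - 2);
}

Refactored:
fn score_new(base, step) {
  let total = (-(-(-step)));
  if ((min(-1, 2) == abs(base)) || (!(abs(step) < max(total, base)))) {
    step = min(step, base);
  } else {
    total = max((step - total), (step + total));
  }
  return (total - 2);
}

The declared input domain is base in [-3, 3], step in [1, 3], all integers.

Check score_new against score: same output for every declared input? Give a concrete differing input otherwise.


Comparing the listings, the differences include: boolean connective usage differs, and comparison usage differs.
Tracing base=3, step=1: score: total=-1, then ((min(-1, 2) == abs(base)) || (abs(step) >= max(total, base))) is false, then total=2, then returns 0 | score_new: total=-1, then ((min(-1, 2) == abs(base)) || (!(abs(step) < max(total, base)))) is false, then total=2, then returns 0 — matching result 0.
Every one of the 21 inputs gives matching results.
verdict: equivalent


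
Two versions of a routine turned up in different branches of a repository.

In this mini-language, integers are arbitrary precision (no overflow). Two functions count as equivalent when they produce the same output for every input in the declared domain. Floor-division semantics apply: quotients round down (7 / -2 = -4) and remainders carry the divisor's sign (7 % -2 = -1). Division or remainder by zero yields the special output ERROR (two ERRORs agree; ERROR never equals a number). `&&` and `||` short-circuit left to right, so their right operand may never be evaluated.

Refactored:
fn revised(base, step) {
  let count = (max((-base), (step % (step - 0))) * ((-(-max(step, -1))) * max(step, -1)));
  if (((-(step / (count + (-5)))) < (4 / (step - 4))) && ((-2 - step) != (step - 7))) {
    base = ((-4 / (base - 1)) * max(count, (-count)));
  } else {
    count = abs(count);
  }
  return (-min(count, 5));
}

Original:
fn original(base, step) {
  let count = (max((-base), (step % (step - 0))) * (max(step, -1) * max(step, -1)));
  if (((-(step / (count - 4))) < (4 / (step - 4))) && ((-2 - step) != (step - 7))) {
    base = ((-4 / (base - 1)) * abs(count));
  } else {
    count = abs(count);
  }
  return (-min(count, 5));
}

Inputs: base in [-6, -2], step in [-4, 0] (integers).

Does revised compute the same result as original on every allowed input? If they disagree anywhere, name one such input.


Run the pair on base=-5, step=-4.
original: count := 5 | (((-(step / (count - 4))) < (4 / (step - 4))) && ((-2 - step) != (step - 7))): false | count := 5 | result -5
revised: count := 5 | divide-by-zero, output ERROR
-5 != ERROR, so the rewrite changes behavior.
verdict: not equivalent; witness: base=-5, step=-4


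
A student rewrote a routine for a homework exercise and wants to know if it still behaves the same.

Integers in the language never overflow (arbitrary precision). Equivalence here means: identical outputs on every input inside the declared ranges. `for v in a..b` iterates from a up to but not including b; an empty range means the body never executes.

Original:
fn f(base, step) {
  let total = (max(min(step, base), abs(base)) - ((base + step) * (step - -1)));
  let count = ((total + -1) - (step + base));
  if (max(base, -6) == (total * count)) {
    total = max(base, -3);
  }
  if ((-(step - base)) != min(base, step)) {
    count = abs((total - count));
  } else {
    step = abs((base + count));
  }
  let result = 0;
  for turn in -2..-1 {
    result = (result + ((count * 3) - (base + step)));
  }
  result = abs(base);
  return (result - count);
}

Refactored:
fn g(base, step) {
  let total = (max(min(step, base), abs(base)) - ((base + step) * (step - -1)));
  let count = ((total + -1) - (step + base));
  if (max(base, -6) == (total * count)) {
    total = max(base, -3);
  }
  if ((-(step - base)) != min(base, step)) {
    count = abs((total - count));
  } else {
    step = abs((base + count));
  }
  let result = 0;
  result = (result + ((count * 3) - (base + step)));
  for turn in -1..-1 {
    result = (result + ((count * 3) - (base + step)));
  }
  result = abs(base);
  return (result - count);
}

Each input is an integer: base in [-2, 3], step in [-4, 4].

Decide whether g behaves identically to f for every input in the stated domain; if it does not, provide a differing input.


The two are interchangeable: constant usage differs, plus arithmetic usage differs, plus statement counts differ, plus loop structure differs, and every declared input agrees.
Spot check at base=1, step=2 — f: total = -8; count = -12; (max(base, -6) == (total * count)) -> false; ((-(step - base)) != min(base, step)) -> true; count = 4; result = 0; [turn=-2]; result = 9; result = 1; return -3. g: total = -8; count = -12; (max(base, -6) == (total * count)) -> false; ((-(step - base)) != min(base, step)) -> true; count = 4; result = 0; result = 9; the turn loop: no iterations; result = 1; return -3. Both give -3.
Every one of the 54 inputs gives matching results.
verdict: equivalent


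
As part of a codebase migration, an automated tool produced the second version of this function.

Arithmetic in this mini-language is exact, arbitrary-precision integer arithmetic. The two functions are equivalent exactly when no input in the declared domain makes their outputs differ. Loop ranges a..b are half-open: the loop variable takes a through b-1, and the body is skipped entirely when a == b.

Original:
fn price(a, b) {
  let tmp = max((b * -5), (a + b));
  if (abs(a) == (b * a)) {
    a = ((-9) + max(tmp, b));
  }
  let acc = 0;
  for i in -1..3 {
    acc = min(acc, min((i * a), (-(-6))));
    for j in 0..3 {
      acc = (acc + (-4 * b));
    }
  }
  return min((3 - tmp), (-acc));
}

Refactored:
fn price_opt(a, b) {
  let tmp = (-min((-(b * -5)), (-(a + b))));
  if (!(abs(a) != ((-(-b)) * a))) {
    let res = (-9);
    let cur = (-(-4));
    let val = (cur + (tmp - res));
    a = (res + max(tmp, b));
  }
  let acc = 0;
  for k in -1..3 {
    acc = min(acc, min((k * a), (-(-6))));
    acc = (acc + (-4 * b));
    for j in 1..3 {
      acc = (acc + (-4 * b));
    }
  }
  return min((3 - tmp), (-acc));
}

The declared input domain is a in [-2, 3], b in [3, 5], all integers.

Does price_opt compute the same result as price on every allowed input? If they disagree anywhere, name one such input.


Although comparison usage differs; also constant usage differs; also statement counts differ; also local variable names differ; also min/max/abs usage differs; also boolean connective usage differs; also loop structure differs; also arithmetic usage differs, 18/18 inputs agree.
verdict: equivalent


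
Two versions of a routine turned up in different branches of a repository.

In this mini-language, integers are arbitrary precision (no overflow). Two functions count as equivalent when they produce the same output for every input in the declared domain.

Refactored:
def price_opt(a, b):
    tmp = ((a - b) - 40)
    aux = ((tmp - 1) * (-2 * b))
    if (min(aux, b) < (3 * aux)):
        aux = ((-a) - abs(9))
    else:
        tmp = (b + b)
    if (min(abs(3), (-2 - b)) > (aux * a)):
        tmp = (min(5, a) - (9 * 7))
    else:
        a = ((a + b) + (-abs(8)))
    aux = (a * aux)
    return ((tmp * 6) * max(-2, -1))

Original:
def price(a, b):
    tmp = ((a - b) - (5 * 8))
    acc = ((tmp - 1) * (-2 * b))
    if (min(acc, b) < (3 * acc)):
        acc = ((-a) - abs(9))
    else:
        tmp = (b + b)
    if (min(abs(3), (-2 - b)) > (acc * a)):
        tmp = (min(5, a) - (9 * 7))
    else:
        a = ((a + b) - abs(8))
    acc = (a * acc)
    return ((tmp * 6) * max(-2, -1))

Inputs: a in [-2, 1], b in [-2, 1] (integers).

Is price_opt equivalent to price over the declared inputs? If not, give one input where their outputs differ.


Comparing the listings, the differences include: arithmetic usage differs; also constant usage differs; also local variable names differ.
One worked example (a=-2, b=-1) — price: tmp := -41 | acc := -84 | (min(acc, b) < (3 * acc)): false | tmp := -2 | (min(abs(3), (-2 - b)) > (acc * a)): false | a := -11 | acc := 924 | result 12; price_opt: tmp := -41 | aux := -84 | (min(aux, b) < (3 * aux)): false | tmp := -2 | (min(abs(3), (-2 - b)) > (aux * a)): false | a := -11 | aux := 924 | result 12; agreement on 12.
Across all 16 domain points the two functions coincide.
verdict: equivalent


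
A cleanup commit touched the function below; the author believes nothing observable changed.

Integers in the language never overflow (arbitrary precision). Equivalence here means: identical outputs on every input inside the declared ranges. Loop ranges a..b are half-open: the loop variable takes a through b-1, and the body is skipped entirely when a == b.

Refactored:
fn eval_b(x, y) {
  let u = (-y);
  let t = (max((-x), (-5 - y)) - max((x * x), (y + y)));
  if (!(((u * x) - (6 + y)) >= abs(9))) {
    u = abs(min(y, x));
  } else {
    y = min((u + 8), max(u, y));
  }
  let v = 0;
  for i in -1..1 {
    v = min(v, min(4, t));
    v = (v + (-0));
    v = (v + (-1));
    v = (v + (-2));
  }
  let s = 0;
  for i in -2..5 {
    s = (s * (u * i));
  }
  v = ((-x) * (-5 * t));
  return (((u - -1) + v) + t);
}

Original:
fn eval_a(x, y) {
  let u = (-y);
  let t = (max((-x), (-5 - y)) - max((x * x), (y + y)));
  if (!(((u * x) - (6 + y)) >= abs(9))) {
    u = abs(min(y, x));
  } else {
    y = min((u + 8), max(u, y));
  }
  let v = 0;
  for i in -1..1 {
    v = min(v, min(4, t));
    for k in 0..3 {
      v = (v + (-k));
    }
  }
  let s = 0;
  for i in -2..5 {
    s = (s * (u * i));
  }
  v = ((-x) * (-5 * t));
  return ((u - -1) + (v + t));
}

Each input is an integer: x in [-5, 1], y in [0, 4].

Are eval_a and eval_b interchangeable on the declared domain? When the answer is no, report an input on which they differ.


The two are interchangeable: constant usage differs, plus statement counts differ, plus arithmetic usage differs, plus loop structure differs, plus local variable names differ, and every declared input agrees.
Spot check at x=-4, y=4 — eval_a: u = -4; t = -12; (!(((u * x) - (6 + y)) >= abs(9))) -> true; u = 4; v = 0; [i=-1]; v = -12; [k=0]; v = -12; [k=1]; v = -13; [k=2]; v = -15; [i=0]; v = -15; [k=0]; v = -15; [k=1]; v = -16; [k=2]; v = -18; s = 0; [i=-2]; s = 0; [i=-1]; s = 0; [i=0]; s = 0; [i=1]; s = 0; [i=2]; s = 0; [i=3]; s = 0; [i=4]; s = 0; v = 240; return 233. eval_b: u = -4; t = -12; (!(((u * x) - (6 + y)) >= abs(9))) -> true; u = 4; v = 0; [i=-1]; v = -12; v = -12; v = -13; v = -15; [i=0]; v = -15; v = -15; v = -16; v = -18; s = 0; [i=-2]; s = 0; [i=-1]; s = 0; [i=0]; s = 0; [i=1]; s = 0; [i=2]; s = 0; [i=3]; s = 0; [i=4]; s = 0; v = 240; return 233. Both give 233.
Across all 35 domain points the two functions coincide.
verdict: equivalent


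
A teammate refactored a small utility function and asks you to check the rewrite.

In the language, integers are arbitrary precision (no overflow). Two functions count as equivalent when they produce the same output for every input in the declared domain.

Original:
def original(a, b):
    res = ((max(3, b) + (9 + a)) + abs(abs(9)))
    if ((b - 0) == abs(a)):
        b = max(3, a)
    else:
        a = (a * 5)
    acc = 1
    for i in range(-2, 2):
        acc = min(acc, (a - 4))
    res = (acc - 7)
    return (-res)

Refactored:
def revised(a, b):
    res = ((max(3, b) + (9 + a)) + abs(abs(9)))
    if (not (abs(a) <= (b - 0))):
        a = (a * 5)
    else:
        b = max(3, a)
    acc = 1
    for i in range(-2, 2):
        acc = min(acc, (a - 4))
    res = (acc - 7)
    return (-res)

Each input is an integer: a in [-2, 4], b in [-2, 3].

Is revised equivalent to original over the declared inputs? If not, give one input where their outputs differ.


Consider the input a=-2, b=3.
original: res = 19; ((b - 0) == abs(a)) -> false; a = -10; acc = 1; [i=-2]; acc = -14; [i=-1]; acc = -14; [i=0]; acc = -14; [i=1]; acc = -14; res = -21; return 21
revised: res = 19; (not (abs(a) <= (b - 0))) -> false; b = 3; acc = 1; [i=-2]; acc = -6; [i=-1]; acc = -6; [i=0]; acc = -6; [i=1]; acc = -6; res = -13; return 13
21 and 13 differ, so these are not the same function on this domain.
verdict: not equivalent; witness: a=-2, b=3


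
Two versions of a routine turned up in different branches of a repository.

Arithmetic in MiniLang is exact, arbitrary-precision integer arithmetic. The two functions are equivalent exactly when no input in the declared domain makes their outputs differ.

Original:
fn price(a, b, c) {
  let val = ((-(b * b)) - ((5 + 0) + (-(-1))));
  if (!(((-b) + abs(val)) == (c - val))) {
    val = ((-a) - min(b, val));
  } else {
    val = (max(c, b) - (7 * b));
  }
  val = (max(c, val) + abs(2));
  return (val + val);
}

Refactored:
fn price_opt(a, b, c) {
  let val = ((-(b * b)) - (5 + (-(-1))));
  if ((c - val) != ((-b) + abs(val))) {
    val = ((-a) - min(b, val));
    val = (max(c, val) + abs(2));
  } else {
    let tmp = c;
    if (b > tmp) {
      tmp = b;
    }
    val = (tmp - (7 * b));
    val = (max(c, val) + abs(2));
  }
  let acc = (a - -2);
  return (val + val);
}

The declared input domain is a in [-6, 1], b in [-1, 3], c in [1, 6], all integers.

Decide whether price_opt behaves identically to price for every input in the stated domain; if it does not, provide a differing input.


Among the additions is an assignment to `acc` whose value nothing reads, and its value is discarded; all 240 inputs agree.
verdict: equivalent


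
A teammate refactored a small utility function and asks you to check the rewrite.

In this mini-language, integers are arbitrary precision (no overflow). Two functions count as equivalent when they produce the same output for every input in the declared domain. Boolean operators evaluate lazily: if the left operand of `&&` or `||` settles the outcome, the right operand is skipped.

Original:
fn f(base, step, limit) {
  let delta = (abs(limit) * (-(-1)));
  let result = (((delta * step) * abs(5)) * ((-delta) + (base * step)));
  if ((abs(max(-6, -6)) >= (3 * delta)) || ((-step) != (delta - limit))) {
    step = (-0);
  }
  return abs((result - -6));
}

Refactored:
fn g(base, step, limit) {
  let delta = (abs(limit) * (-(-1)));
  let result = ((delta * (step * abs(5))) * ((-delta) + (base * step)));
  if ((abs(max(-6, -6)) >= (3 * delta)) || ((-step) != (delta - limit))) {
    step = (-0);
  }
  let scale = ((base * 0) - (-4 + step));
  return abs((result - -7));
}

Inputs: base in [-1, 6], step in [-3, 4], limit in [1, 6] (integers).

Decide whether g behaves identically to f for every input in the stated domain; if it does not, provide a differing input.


There is a counterexample at base=-1, step=-3, limit=1: 24 on one side, 23 on the other.
f: delta = 1; result = -30; ((abs(max(-6, -6)) >= (3 * delta)) || ((-step) != (delta - limit))) -> true; step = 0; return 24
g: delta = 1; result = -30; ((abs(max(-6, -6)) >= (3 * delta)) || ((-step) != (delta - limit))) -> true; step = 0; scale = 4; return 23
verdict: not equivalent; witness: base=-1, step=-3, limit=1


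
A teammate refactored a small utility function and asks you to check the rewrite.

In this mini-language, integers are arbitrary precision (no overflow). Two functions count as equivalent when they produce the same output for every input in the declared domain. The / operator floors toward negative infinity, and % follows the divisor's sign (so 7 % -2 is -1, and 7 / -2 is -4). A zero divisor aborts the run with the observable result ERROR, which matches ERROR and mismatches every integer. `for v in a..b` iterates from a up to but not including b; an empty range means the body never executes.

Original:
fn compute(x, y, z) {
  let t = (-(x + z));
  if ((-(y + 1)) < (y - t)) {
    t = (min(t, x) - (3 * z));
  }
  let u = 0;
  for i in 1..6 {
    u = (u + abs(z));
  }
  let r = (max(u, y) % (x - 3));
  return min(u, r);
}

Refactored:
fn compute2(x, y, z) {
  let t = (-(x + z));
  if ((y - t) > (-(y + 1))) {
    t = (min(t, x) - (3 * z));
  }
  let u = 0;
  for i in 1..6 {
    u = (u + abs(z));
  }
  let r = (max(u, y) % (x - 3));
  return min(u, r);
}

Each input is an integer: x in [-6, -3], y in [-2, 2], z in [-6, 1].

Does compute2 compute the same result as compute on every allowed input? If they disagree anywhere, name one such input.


The two are interchangeable: comparison usage differs, and every declared input agrees.
Tracing x=-5, y=-2, z=-2: compute: t=7, then ((-(y + 1)) < (y - t)) is false, then u=0, then (i=1), then u=2, then (i=2), then u=4, then (i=3), then u=6, then (i=4), then u=8, then (i=5), then u=10, then r=-6, then returns -6 | compute2: t=7, then ((y - t) > (-(y + 1))) is false, then u=0, then (i=1), then u=2, then (i=2), then u=4, then (i=3), then u=6, then (i=4), then u=8, then (i=5), then u=10, then r=-6, then returns -6 — matching result -6.
Sweeping the whole domain (160 inputs) finds no disagreement.
verdict: equivalent


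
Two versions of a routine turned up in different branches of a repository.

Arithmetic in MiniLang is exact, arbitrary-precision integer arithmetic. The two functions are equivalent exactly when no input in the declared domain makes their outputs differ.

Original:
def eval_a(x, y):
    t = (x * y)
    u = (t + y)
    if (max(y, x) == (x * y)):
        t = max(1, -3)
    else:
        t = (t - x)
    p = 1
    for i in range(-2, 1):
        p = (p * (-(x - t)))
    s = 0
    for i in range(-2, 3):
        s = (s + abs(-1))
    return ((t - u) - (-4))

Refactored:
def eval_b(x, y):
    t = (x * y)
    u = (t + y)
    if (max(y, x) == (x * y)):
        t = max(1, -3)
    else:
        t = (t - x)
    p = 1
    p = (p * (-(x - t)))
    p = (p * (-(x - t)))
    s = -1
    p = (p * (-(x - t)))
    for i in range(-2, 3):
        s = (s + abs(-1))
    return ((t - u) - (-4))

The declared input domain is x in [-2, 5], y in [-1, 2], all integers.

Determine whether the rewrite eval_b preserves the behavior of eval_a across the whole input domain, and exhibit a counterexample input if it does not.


Equivalent. The edit looks behavioral (`0` became `-1`), but over these ranges it never changes the outcome.
Every one of the 32 inputs gives matching results.
Tracing x=4, y=0: eval_a: t := 0 | u := 0 | (max(y, x) == (x * y)): false | t := -4 | p := 1 | iter i=-2: | p := -8 | iter i=-1: | p := 64 | iter i=0: | p := -512 | s := 0 | iter i=-2: | s := 1 | iter i=-1: | s := 2 | iter i=0: | s := 3 | iter i=1: | s := 4 | iter i=2: | s := 5 | result 0 | eval_b: t := 0 | u := 0 | (max(y, x) == (x * y)): false | t := -4 | p := 1 | p := -8 | p := 64 | s := -1 | p := -512 | iter i=-2: | s := 0 | iter i=-1: | s := 1 | iter i=0: | s := 2 | iter i=1: | s := 3 | iter i=2: | s := 4 | result 0 — matching result 0.
verdict: equivalent


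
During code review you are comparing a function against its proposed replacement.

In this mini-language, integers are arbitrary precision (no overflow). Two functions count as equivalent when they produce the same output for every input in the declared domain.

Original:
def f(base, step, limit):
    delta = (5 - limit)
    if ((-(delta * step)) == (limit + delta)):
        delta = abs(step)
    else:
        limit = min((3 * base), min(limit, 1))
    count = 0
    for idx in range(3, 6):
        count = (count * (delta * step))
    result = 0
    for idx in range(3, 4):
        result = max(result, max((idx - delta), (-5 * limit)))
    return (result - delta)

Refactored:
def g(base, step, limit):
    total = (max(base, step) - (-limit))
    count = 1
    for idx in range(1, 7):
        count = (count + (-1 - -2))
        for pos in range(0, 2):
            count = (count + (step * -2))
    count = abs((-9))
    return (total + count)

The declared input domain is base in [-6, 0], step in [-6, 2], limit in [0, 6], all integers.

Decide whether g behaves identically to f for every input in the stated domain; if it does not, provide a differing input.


The rewrite breaks on base=-6, step=-6, limit=0, where the results are 85 and 3.
f: delta=5, then ((-(delta * step)) == (limit + delta)) is false, then limit=-18, then count=0, then (idx=3), then count=0, then (idx=4), then count=0, then (idx=5), then count=0, then result=0, then (idx=3), then result=90, then returns 85
g: total=-6, then count=1, then (idx=1), then count=2, then (pos=0), then count=14, then (pos=1), then count=26, then (idx=2), then count=27, then (pos=0), then count=39, then (pos=1), then count=51, then (idx=3), then count=52, then (pos=0), then count=64, then (pos=1), then count=76, then (idx=4), then count=77, then (pos=0), then count=89, then (pos=1), then count=101, then (idx=5), then count=102, then (pos=0), then count=114, then (pos=1), then count=126, then (idx=6), then count=127, then (pos=0), then count=139, then (pos=1), then count=151, then count=9, then returns 3
verdict: not equivalent; witness: base=-6, step=-6, limit=0


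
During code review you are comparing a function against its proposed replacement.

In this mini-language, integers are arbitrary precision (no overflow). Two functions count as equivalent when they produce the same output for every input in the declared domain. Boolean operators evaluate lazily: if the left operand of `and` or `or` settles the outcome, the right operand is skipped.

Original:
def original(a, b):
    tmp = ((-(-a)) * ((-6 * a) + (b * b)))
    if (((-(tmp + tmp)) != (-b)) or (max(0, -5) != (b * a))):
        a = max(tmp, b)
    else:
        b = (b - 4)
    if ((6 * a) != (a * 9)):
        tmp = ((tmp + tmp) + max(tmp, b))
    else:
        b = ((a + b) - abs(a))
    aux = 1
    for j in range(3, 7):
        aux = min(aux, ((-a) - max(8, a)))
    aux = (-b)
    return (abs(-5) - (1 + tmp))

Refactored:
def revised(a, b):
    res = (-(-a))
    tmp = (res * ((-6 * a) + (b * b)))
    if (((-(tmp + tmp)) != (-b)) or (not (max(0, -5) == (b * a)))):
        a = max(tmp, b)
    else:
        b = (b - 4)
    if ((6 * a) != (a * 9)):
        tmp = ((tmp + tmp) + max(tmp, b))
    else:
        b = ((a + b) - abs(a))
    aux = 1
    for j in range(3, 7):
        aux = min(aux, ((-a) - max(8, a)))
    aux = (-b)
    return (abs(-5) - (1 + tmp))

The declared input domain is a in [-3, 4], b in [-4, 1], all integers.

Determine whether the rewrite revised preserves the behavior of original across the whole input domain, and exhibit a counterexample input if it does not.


Comparing the listings, the differences include: boolean connective usage differs, and comparison usage differs, and local variable names differ, and statement counts differ.
One worked example (a=4, b=1) — original: tmp = -92; (((-(tmp + tmp)) != (-b)) or (max(0, -5) != (b * a))) -> true; a = 1; ((6 * a) != (a * 9)) -> true; tmp = -183; aux = 1; [j=3]; aux = -9; [j=4]; aux = -9; [j=5]; aux = -9; [j=6]; aux = -9; aux = -1; return 187; revised: res = 4; tmp = -92; (((-(tmp + tmp)) != (-b)) or (not (max(0, -5) == (b * a)))) -> true; a = 1; ((6 * a) != (a * 9)) -> true; tmp = -183; aux = 1; [j=3]; aux = -9; [j=4]; aux = -9; [j=5]; aux = -9; [j=6]; aux = -9; aux = -1; return 187; agreement on 187.
Sweeping the whole domain (48 inputs) finds no disagreement.
verdict: equivalent
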